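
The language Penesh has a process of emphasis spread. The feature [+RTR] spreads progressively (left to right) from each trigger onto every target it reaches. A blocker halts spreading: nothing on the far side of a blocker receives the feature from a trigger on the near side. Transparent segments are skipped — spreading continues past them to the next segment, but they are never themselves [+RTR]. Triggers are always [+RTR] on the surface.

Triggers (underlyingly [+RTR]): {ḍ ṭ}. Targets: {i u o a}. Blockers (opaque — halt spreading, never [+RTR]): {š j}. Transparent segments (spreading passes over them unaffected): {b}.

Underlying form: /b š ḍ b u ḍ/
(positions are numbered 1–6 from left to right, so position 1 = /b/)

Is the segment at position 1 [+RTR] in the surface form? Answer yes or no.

From /ḍ/ at 3 rightward: 4 /b/ transparent; 5 /u/ → [+RTR]; 6 /ḍ/ is itself a trigger — this domain ends here.
From /ḍ/ at 6 rightward: word edge.
[+RTR] positions on the surface: 3 5 6.

no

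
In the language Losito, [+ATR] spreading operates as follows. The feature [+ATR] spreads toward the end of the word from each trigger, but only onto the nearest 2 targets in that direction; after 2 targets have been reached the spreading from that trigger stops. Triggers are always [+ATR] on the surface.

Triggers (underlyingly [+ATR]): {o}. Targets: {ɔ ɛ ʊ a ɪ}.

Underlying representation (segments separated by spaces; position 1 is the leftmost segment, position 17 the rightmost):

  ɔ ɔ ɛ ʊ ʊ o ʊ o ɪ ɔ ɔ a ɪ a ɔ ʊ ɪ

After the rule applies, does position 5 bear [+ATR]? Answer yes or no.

no

From /o/ at 6 rightward: 7 /ʊ/ → [+ATR]; 8 /o/ is itself a trigger — this domain ends here.
From /o/ at 8 rightward: 9 /ɪ/ → [+ATR]; 10 /ɔ/ → [+ATR]; bound reached.
Targets with no active source: positions 1 2 3 4 5 11 12 13 14 15 16 17 stay [-ATR].
[+ATR] positions on the surface: 6 7 8 9 10.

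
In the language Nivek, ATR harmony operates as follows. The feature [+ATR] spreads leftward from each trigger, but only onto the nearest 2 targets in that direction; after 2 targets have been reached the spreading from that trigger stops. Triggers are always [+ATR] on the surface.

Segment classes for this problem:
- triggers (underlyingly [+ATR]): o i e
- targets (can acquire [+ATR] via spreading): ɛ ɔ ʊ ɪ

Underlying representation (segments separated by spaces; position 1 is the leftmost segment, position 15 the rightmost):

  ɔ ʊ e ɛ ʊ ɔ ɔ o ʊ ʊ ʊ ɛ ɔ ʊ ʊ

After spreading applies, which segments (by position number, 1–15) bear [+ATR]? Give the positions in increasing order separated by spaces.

From /e/ at 3 leftward: 2 /ʊ/ → [+ATR]; 1 /ɔ/ → [+ATR]; bound reached.
From /o/ at 8 leftward: 7 /ɔ/ → [+ATR]; 6 /ɔ/ → [+ATR]; bound reached.
Targets with no active source: positions 4 5 9 10 11 12 13 14 15 stay [-ATR].

1 2 3 6 7 8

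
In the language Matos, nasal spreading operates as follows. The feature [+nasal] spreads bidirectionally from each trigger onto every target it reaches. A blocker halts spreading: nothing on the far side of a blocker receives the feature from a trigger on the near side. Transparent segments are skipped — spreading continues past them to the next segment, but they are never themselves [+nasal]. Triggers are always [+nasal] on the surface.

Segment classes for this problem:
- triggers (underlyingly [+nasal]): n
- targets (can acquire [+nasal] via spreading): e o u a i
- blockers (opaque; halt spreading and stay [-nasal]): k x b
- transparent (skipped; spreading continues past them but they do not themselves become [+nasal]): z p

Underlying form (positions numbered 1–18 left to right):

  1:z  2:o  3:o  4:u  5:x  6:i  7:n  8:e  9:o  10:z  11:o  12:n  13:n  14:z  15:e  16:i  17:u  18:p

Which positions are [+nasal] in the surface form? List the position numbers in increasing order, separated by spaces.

From /n/ at 7 rightward: 8 /e/ → [+nasal]; 9 /o/ → [+nasal]; 10 /z/ transparent; 11 /o/ → [+nasal]; 12 /n/ is itself a trigger — this domain ends here.
From /n/ at 7 leftward: 6 /i/ → [+nasal]; 5 /x/ blocks.
From /n/ at 12 rightward: 13 /n/ is itself a trigger — this domain ends here.
From /n/ at 12 leftward: 11 /o/ → [+nasal]; 10 /z/ transparent; 9 /o/ → [+nasal]; 8 /e/ → [+nasal]; 7 /n/ is itself a trigger — this domain ends here.
From /n/ at 13 rightward: 14 /z/ transparent; 15 /e/ → [+nasal]; 16 /i/ → [+nasal]; 17 /u/ → [+nasal]; 18 /p/ transparent; word edge.
From /n/ at 13 leftward: 12 /n/ is itself a trigger — this domain ends here.
Targets with no active source: positions 2 3 4 stay [-nasal].

6 7 8 9 11 12 13 15 16 17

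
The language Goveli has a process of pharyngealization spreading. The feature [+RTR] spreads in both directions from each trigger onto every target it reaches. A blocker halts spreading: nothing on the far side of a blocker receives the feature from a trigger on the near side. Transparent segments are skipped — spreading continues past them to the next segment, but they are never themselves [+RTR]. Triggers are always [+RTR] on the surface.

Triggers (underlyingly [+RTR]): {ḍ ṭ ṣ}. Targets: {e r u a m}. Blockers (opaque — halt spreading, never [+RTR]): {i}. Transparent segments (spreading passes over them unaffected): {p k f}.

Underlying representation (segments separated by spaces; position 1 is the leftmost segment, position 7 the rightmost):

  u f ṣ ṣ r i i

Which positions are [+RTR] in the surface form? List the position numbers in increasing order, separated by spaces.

1 3 4 5

From /ṣ/ at 3 rightward: 4 /ṣ/ is itself a trigger — this domain ends here.
From /ṣ/ at 3 leftward: 2 /f/ transparent; 1 /u/ → [+RTR]; word edge.
From /ṣ/ at 4 rightward: 5 /r/ → [+RTR]; 6 /i/ blocks.
From /ṣ/ at 4 leftward: 3 /ṣ/ is itself a trigger — this domain ends here.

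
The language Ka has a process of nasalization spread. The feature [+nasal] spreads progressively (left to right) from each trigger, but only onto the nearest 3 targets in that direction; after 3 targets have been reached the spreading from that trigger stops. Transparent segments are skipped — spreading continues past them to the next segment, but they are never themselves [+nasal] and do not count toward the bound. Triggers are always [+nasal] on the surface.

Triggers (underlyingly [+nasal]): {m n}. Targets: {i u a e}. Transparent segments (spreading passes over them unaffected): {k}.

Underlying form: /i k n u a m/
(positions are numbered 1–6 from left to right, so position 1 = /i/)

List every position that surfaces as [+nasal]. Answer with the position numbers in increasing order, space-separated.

From /n/ at 3 rightward: 4 /u/ → [+nasal]; 5 /a/ → [+nasal]; 6 /m/ is itself a trigger — this domain ends here.
From /m/ at 6 rightward: word edge.
Target with no active source: position 1 stays [-nasal].

3 4 5 6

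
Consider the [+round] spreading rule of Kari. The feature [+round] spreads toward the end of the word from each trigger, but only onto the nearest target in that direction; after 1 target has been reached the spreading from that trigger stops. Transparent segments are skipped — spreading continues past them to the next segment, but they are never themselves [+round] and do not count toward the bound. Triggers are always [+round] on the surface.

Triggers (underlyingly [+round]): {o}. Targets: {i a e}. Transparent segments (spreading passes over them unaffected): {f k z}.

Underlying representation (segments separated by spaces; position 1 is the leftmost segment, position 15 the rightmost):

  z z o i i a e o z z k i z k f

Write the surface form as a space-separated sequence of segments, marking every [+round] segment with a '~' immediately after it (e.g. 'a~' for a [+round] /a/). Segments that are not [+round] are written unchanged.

From /o/ at 3 rightward: 4 /i/ → [+round]; bound reached.
From /o/ at 8 rightward: 9 /z/ transparent; 10 /z/ transparent; 11 /k/ transparent; 12 /i/ → [+round]; bound reached.
Targets with no active source: positions 5 6 7 stay [-round].
[+round] positions on the surface: 3 4 8 12.

z z o~ i~ i a e o~ z z k i~ z k f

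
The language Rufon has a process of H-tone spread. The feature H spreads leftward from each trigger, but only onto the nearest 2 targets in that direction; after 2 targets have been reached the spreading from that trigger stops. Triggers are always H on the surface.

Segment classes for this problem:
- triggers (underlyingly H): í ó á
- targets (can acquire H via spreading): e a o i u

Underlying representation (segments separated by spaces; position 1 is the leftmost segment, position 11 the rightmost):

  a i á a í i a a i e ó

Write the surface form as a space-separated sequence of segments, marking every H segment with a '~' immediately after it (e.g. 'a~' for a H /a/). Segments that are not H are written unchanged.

a~ i~ á~ a~ í~ i a a i~ e~ ó~

From /á/ at 3 leftward: 2 /i/ → H; 1 /a/ → H; bound reached.
From /í/ at 5 leftward: 4 /a/ → H; 3 /á/ is itself a trigger — this domain ends here.
From /ó/ at 11 leftward: 10 /e/ → H; 9 /i/ → H; bound reached.
Targets with no active source: positions 6 7 8 stay [-high tone].
H positions on the surface: 1 2 3 4 5 9 10 11.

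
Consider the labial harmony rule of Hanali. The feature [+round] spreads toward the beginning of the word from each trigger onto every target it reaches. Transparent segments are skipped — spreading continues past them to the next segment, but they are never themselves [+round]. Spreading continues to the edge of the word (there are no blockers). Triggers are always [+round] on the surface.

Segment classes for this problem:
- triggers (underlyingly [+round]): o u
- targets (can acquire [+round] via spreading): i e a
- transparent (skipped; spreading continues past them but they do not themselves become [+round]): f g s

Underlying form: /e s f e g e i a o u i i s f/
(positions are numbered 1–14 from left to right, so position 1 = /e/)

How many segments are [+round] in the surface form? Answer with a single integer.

7

From /o/ at 9 leftward: 8 /a/ → [+round]; 7 /i/ → [+round]; 6 /e/ → [+round]; 5 /g/ transparent; 4 /e/ → [+round]; 3 /f/ transparent; 2 /s/ transparent; 1 /e/ → [+round]; word edge.
From /u/ at 10 leftward: 9 /o/ is itself a trigger — this domain ends here.
Targets with no active source: positions 11 12 stay [-round].
[+round] positions on the surface: 1 4 6 7 8 9 10.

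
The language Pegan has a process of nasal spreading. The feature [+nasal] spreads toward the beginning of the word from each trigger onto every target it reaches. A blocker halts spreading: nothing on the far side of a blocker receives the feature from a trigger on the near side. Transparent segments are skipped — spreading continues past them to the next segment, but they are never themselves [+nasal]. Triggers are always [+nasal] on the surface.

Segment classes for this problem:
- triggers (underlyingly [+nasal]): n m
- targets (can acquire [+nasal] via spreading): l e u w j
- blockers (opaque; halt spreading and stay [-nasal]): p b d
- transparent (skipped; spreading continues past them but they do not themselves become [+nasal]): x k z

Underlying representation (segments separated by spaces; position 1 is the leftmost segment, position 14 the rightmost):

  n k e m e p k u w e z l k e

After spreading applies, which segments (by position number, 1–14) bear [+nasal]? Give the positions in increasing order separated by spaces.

From /n/ at 1 leftward: word edge.
From /m/ at 4 leftward: 3 /e/ → [+nasal]; 2 /k/ transparent; 1 /n/ is itself a trigger — this domain ends here.
Targets with no active source: positions 5 8 9 10 12 14 stay [-nasal].

1 3 4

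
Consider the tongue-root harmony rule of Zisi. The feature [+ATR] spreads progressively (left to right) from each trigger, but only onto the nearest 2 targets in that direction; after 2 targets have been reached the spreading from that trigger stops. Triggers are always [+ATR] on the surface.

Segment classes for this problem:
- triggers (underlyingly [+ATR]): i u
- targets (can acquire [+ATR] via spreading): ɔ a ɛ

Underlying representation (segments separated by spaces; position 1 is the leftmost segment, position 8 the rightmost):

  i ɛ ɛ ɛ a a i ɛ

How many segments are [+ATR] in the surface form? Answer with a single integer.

5

From /i/ at 1 rightward: 2 /ɛ/ → [+ATR]; 3 /ɛ/ → [+ATR]; bound reached.
From /i/ at 7 rightward: 8 /ɛ/ → [+ATR]; word edge.
Targets with no active source: positions 4 5 6 stay [-ATR].
[+ATR] positions on the surface: 1 2 3 7 8.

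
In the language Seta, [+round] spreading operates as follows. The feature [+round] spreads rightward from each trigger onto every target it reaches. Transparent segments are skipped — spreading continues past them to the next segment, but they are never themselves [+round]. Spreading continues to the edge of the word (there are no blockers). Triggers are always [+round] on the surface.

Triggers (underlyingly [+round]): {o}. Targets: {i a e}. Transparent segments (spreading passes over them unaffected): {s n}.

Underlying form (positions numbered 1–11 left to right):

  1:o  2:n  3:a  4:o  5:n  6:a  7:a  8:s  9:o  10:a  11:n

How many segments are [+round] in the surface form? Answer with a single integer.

7

From /o/ at 1 rightward: 2 /n/ transparent; 3 /a/ → [+round]; 4 /o/ is itself a trigger — this domain ends here.
From /o/ at 4 rightward: 5 /n/ transparent; 6 /a/ → [+round]; 7 /a/ → [+round]; 8 /s/ transparent; 9 /o/ is itself a trigger — this domain ends here.
From /o/ at 9 rightward: 10 /a/ → [+round]; 11 /n/ transparent; word edge.
[+round] positions on the surface: 1 3 4 6 7 9 10.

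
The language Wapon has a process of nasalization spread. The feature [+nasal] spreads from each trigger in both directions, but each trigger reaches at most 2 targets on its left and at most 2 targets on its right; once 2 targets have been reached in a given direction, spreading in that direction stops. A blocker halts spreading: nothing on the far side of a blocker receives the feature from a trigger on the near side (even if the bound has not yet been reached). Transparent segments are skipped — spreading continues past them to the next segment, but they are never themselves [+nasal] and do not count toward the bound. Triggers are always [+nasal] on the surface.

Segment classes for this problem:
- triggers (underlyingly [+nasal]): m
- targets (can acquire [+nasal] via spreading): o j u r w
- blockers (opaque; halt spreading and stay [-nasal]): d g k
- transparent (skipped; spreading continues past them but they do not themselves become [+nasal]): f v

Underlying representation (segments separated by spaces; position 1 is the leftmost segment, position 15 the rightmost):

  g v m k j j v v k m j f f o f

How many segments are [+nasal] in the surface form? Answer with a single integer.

From /m/ at 3 rightward: 4 /k/ blocks.
From /m/ at 3 leftward: 2 /v/ transparent; 1 /g/ blocks.
From /m/ at 10 rightward: 11 /j/ → [+nasal]; 12 /f/ transparent; 13 /f/ transparent; 14 /o/ → [+nasal]; bound reached.
From /m/ at 10 leftward: 9 /k/ blocks.
Targets with no active source: positions 5 6 stay [-nasal].
[+nasal] positions on the surface: 3 10 11 14.

4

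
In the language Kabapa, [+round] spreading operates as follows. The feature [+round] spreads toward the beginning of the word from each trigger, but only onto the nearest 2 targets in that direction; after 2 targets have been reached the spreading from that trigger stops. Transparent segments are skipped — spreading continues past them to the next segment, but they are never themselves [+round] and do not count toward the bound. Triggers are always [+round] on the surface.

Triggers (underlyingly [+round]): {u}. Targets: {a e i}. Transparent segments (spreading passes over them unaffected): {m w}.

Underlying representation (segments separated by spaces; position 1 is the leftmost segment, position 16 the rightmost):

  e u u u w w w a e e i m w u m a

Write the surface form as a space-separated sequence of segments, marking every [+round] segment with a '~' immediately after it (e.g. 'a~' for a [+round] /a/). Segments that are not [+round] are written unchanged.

e~ u~ u~ u~ w w w a e e~ i~ m w u~ m a

From /u/ at 2 leftward: 1 /e/ → [+round]; word edge.
From /u/ at 3 leftward: 2 /u/ is itself a trigger — this domain ends here.
From /u/ at 4 leftward: 3 /u/ is itself a trigger — this domain ends here.
From /u/ at 14 leftward: 13 /w/ transparent; 12 /m/ transparent; 11 /i/ → [+round]; 10 /e/ → [+round]; bound reached.
Targets with no active source: positions 8 9 16 stay [-round].
[+round] positions on the surface: 1 2 3 4 10 11 14.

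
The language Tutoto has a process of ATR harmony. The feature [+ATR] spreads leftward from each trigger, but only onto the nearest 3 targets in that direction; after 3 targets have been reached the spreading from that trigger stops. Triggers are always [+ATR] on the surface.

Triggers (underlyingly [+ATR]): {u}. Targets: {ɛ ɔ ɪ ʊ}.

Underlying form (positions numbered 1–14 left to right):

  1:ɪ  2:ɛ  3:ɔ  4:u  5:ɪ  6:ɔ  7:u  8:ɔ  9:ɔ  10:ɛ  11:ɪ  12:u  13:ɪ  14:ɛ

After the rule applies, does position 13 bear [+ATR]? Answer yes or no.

no

From /u/ at 4 leftward: 3 /ɔ/ → [+ATR]; 2 /ɛ/ → [+ATR]; 1 /ɪ/ → [+ATR]; bound reached.
From /u/ at 7 leftward: 6 /ɔ/ → [+ATR]; 5 /ɪ/ → [+ATR]; 4 /u/ is itself a trigger — this domain ends here.
From /u/ at 12 leftward: 11 /ɪ/ → [+ATR]; 10 /ɛ/ → [+ATR]; 9 /ɔ/ → [+ATR]; bound reached.
Targets with no active source: positions 8 13 14 stay [-ATR].
[+ATR] positions on the surface: 1 2 3 4 5 6 7 9 10 11 12.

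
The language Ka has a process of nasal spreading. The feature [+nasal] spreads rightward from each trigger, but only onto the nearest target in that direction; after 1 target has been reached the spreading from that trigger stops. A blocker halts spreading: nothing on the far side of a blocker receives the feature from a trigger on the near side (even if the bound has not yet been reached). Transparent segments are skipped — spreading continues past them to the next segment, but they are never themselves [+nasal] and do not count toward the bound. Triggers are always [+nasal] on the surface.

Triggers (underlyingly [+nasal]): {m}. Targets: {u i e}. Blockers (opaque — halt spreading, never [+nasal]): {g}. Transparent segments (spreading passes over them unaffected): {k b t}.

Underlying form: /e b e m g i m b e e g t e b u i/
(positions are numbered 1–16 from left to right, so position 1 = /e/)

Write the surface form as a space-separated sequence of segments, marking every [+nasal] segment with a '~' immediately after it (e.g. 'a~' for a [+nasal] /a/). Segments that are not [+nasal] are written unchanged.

e b e m~ g i m~ b e~ e g t e b u i

From /m/ at 4 rightward: 5 /g/ blocks.
From /m/ at 7 rightward: 8 /b/ transparent; 9 /e/ → [+nasal]; bound reached.
Targets with no active source: positions 1 3 6 10 13 15 16 stay [-nasal].
[+nasal] positions on the surface: 4 7 9.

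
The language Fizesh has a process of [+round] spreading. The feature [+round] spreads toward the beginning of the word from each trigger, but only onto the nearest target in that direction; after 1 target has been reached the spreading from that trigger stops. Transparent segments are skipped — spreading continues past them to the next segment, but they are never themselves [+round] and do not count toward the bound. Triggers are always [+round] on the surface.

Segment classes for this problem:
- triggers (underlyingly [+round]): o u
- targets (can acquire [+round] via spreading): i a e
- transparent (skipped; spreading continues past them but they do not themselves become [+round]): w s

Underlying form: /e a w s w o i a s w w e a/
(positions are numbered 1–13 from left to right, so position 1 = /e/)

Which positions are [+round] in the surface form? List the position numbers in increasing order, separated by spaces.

2 6

From /o/ at 6 leftward: 5 /w/ transparent; 4 /s/ transparent; 3 /w/ transparent; 2 /a/ → [+round]; bound reached.
Targets with no active source: positions 1 7 8 12 13 stay [-round].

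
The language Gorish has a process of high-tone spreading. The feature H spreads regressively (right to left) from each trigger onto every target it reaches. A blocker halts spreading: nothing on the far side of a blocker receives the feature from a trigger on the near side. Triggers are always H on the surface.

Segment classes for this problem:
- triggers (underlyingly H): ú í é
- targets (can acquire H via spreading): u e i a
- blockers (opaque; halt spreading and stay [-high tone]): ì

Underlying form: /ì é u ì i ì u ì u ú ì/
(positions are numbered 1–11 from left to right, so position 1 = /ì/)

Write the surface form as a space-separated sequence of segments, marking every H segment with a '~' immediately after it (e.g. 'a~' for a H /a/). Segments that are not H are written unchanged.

ì é~ u ì i ì u ì u~ ú~ ì

From /é/ at 2 leftward: 1 /ì/ blocks.
From /ú/ at 10 leftward: 9 /u/ → H; 8 /ì/ blocks.
Targets with no active source: positions 3 5 7 stay [-high tone].
H positions on the surface: 2 9 10.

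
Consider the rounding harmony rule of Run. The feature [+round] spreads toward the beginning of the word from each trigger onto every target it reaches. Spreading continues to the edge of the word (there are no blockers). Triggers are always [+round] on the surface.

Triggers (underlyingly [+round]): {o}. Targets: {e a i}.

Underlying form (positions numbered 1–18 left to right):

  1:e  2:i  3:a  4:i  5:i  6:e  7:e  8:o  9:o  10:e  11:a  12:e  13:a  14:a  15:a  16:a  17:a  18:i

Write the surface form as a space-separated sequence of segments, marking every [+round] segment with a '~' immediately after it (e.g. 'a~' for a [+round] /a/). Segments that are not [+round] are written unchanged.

e~ i~ a~ i~ i~ e~ e~ o~ o~ e a e a a a a a i

From /o/ at 8 leftward: 7 /e/ → [+round]; 6 /e/ → [+round]; 5 /i/ → [+round]; 4 /i/ → [+round]; 3 /a/ → [+round]; 2 /i/ → [+round]; 1 /e/ → [+round]; word edge.
From /o/ at 9 leftward: 8 /o/ is itself a trigger — this domain ends here.
Targets with no active source: positions 10 11 12 13 14 15 16 17 18 stay [-round].
[+round] positions on the surface: 1 2 3 4 5 6 7 8 9.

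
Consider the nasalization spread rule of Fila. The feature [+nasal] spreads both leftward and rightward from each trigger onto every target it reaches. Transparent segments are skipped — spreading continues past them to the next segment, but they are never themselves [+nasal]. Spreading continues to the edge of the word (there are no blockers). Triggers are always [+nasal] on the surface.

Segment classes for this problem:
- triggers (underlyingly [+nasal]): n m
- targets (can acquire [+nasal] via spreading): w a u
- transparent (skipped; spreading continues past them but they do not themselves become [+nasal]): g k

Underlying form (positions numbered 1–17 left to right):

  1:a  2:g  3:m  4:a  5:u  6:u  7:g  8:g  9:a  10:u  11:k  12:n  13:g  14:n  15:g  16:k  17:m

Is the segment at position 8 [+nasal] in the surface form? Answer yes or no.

From /m/ at 3 rightward: 4 /a/ → [+nasal]; 5 /u/ → [+nasal]; 6 /u/ → [+nasal]; 7 /g/ transparent; 8 /g/ transparent; 9 /a/ → [+nasal]; 10 /u/ → [+nasal]; 11 /k/ transparent; 12 /n/ is itself a trigger — this domain ends here.
From /m/ at 3 leftward: 2 /g/ transparent; 1 /a/ → [+nasal]; word edge.
From /n/ at 12 rightward: 13 /g/ transparent; 14 /n/ is itself a trigger — this domain ends here.
From /n/ at 12 leftward: 11 /k/ transparent; 10 /u/ → [+nasal]; 9 /a/ → [+nasal]; 8 /g/ transparent; 7 /g/ transparent; 6 /u/ → [+nasal]; 5 /u/ → [+nasal]; 4 /a/ → [+nasal]; 3 /m/ is itself a trigger — this domain ends here.
From /n/ at 14 rightward: 15 /g/ transparent; 16 /k/ transparent; 17 /m/ is itself a trigger — this domain ends here.
From /n/ at 14 leftward: 13 /g/ transparent; 12 /n/ is itself a trigger — this domain ends here.
From /m/ at 17 rightward: word edge.
From /m/ at 17 leftward: 16 /k/ transparent; 15 /g/ transparent; 14 /n/ is itself a trigger — this domain ends here.
[+nasal] positions on the surface: 1 3 4 5 6 9 10 12 14 17.

no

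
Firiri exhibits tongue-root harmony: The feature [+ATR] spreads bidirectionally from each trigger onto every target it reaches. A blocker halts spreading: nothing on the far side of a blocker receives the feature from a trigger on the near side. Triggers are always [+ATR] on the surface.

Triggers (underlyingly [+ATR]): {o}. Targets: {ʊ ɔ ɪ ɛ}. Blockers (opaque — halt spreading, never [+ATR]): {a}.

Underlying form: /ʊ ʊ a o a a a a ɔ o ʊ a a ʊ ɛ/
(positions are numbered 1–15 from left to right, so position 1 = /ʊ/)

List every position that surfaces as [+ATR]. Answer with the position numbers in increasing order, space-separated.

4 9 10 11

From /o/ at 4 rightward: 5 /a/ blocks.
From /o/ at 4 leftward: 3 /a/ blocks.
From /o/ at 10 rightward: 11 /ʊ/ → [+ATR]; 12 /a/ blocks.
From /o/ at 10 leftward: 9 /ɔ/ → [+ATR]; 8 /a/ blocks.
Targets with no active source: positions 1 2 14 15 stay [-ATR].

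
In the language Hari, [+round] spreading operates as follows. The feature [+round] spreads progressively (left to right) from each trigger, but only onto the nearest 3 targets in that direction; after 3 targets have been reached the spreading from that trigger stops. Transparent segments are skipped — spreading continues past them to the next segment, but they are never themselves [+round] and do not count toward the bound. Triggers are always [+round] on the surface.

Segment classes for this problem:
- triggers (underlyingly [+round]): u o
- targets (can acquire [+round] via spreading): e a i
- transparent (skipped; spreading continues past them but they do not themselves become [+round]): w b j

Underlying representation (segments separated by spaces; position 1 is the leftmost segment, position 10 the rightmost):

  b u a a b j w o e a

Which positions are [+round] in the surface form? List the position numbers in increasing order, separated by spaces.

2 3 4 8 9 10

From /u/ at 2 rightward: 3 /a/ → [+round]; 4 /a/ → [+round]; 5 /b/ transparent; 6 /j/ transparent; 7 /w/ transparent; 8 /o/ is itself a trigger — this domain ends here.
From /o/ at 8 rightward: 9 /e/ → [+round]; 10 /a/ → [+round]; word edge.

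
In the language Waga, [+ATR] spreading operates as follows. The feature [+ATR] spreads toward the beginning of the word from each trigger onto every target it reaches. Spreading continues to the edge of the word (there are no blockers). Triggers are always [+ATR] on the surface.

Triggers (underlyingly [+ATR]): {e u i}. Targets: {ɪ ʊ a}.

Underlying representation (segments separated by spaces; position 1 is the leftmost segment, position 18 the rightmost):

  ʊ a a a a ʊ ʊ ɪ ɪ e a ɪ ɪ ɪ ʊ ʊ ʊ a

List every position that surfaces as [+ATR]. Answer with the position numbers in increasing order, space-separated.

From /e/ at 10 leftward: 9 /ɪ/ → [+ATR]; 8 /ɪ/ → [+ATR]; 7 /ʊ/ → [+ATR]; 6 /ʊ/ → [+ATR]; 5 /a/ → [+ATR]; 4 /a/ → [+ATR]; 3 /a/ → [+ATR]; 2 /a/ → [+ATR]; 1 /ʊ/ → [+ATR]; word edge.
Targets with no active source: positions 11 12 13 14 15 16 17 18 stay [-ATR].

1 2 3 4 5 6 7 8 9 10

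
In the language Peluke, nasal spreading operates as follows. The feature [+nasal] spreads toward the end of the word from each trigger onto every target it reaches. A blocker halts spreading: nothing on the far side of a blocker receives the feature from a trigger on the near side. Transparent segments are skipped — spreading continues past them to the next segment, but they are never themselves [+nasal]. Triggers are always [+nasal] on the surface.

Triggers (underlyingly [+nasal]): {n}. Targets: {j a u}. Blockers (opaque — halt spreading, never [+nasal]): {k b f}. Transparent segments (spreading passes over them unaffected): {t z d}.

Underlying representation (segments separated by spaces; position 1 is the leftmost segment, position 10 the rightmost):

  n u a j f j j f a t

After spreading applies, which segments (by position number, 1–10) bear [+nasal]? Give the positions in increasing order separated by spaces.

1 2 3 4

From /n/ at 1 rightward: 2 /u/ → [+nasal]; 3 /a/ → [+nasal]; 4 /j/ → [+nasal]; 5 /f/ blocks.
Targets with no active source: positions 6 7 9 stay [-nasal].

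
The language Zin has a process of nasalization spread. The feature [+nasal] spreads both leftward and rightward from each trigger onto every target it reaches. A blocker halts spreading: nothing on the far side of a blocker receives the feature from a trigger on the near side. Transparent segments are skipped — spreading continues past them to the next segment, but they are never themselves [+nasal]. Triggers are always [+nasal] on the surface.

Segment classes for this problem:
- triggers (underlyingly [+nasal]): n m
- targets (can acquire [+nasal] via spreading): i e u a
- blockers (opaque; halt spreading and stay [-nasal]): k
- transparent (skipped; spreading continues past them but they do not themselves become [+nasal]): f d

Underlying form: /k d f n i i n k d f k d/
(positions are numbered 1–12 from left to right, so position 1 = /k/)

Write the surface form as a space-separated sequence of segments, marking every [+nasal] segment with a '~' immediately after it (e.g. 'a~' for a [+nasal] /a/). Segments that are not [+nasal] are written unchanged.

From /n/ at 4 rightward: 5 /i/ → [+nasal]; 6 /i/ → [+nasal]; 7 /n/ is itself a trigger — this domain ends here.
From /n/ at 4 leftward: 3 /f/ transparent; 2 /d/ transparent; 1 /k/ blocks.
From /n/ at 7 rightward: 8 /k/ blocks.
From /n/ at 7 leftward: 6 /i/ → [+nasal]; 5 /i/ → [+nasal]; 4 /n/ is itself a trigger — this domain ends here.
[+nasal] positions on the surface: 4 5 6 7.

k d f n~ i~ i~ n~ k d f k d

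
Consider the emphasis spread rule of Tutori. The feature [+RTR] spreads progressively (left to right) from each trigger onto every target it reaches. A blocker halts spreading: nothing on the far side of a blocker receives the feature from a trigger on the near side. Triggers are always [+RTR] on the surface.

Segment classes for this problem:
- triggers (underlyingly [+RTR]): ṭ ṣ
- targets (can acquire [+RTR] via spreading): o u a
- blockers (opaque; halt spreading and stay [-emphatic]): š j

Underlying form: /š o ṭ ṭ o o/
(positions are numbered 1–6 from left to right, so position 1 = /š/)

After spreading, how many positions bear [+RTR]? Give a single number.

4

From /ṭ/ at 3 rightward: 4 /ṭ/ is itself a trigger — this domain ends here.
From /ṭ/ at 4 rightward: 5 /o/ → [+RTR]; 6 /o/ → [+RTR]; word edge.
Target with no active source: position 2 stays [-emphatic].
[+RTR] positions on the surface: 3 4 5 6.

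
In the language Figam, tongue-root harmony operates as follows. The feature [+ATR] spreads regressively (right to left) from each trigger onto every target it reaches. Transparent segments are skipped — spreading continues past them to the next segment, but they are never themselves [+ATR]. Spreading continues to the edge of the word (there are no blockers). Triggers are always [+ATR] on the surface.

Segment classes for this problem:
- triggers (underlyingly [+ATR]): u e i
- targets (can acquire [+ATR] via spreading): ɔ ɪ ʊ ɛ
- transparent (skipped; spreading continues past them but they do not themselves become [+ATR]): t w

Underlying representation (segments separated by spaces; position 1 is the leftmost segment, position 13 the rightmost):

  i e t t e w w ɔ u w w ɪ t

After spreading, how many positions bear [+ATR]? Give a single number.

From /i/ at 1 leftward: word edge.
From /e/ at 2 leftward: 1 /i/ is itself a trigger — this domain ends here.
From /e/ at 5 leftward: 4 /t/ transparent; 3 /t/ transparent; 2 /e/ is itself a trigger — this domain ends here.
From /u/ at 9 leftward: 8 /ɔ/ → [+ATR]; 7 /w/ transparent; 6 /w/ transparent; 5 /e/ is itself a trigger — this domain ends here.
Target with no active source: position 12 stays [-ATR].
[+ATR] positions on the surface: 1 2 5 8 9.

5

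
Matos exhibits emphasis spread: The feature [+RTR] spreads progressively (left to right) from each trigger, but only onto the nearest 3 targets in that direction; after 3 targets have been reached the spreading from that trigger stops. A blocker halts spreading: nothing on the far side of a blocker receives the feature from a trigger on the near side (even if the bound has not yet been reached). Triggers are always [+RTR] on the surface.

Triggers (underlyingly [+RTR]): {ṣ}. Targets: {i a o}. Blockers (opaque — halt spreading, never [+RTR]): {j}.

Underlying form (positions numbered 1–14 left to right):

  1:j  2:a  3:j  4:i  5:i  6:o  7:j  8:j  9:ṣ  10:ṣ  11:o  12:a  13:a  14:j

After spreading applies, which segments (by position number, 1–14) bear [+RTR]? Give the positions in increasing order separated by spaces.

9 10 11 12 13

From /ṣ/ at 9 rightward: 10 /ṣ/ is itself a trigger — this domain ends here.
From /ṣ/ at 10 rightward: 11 /o/ → [+RTR]; 12 /a/ → [+RTR]; 13 /a/ → [+RTR]; bound reached.
Targets with no active source: positions 2 4 5 6 stay [-emphatic].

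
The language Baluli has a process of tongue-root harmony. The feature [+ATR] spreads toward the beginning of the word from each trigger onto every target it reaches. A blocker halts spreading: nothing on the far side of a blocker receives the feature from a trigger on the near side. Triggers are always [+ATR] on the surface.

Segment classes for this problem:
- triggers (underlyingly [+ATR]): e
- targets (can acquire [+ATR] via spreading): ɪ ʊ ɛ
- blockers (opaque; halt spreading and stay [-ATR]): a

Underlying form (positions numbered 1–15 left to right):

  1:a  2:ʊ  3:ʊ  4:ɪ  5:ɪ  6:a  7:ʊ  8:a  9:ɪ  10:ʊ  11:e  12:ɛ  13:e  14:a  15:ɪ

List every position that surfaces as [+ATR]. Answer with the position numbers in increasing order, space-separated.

9 10 11 12 13

From /e/ at 11 leftward: 10 /ʊ/ → [+ATR]; 9 /ɪ/ → [+ATR]; 8 /a/ blocks.
From /e/ at 13 leftward: 12 /ɛ/ → [+ATR]; 11 /e/ is itself a trigger — this domain ends here.
Targets with no active source: positions 2 3 4 5 7 15 stay [-ATR].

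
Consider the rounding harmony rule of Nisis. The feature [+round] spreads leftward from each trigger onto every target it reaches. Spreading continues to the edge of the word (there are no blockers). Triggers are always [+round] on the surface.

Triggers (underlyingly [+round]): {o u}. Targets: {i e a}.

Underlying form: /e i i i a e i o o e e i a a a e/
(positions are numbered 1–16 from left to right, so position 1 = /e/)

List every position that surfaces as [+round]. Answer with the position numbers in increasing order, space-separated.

From /o/ at 8 leftward: 7 /i/ → [+round]; 6 /e/ → [+round]; 5 /a/ → [+round]; 4 /i/ → [+round]; 3 /i/ → [+round]; 2 /i/ → [+round]; 1 /e/ → [+round]; word edge.
From /o/ at 9 leftward: 8 /o/ is itself a trigger — this domain ends here.
Targets with no active source: positions 10 11 12 13 14 15 16 stay [-round].

1 2 3 4 5 6 7 8 9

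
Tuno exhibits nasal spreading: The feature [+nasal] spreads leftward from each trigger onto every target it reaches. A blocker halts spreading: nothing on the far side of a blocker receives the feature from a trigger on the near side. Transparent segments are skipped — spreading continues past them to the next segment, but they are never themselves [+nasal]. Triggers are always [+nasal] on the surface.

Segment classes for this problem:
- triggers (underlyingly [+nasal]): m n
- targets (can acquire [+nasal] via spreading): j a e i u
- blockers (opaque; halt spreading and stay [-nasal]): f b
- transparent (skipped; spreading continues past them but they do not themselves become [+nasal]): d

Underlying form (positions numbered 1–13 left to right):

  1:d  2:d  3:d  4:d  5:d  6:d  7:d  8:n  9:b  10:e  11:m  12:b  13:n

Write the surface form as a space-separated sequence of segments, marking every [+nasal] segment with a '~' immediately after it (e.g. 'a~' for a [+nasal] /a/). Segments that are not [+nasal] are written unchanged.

From /n/ at 8 leftward: 7 /d/ transparent; 6 /d/ transparent; 5 /d/ transparent; 4 /d/ transparent; 3 /d/ transparent; 2 /d/ transparent; 1 /d/ transparent; word edge.
From /m/ at 11 leftward: 10 /e/ → [+nasal]; 9 /b/ blocks.
From /n/ at 13 leftward: 12 /b/ blocks.
[+nasal] positions on the surface: 8 10 11 13.

d d d d d d d n~ b e~ m~ b n~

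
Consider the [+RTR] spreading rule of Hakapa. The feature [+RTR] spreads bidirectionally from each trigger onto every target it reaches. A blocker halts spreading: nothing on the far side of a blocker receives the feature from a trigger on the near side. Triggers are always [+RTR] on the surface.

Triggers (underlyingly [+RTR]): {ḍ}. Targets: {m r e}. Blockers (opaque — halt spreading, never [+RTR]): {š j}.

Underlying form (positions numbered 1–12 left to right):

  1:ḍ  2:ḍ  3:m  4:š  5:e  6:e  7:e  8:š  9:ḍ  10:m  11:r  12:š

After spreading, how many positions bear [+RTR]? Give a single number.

6

From /ḍ/ at 1 rightward: 2 /ḍ/ is itself a trigger — this domain ends here.
From /ḍ/ at 1 leftward: word edge.
From /ḍ/ at 2 rightward: 3 /m/ → [+RTR]; 4 /š/ blocks.
From /ḍ/ at 2 leftward: 1 /ḍ/ is itself a trigger — this domain ends here.
From /ḍ/ at 9 rightward: 10 /m/ → [+RTR]; 11 /r/ → [+RTR]; 12 /š/ blocks.
From /ḍ/ at 9 leftward: 8 /š/ blocks.
Targets with no active source: positions 5 6 7 stay [-emphatic].
[+RTR] positions on the surface: 1 2 3 9 10 11.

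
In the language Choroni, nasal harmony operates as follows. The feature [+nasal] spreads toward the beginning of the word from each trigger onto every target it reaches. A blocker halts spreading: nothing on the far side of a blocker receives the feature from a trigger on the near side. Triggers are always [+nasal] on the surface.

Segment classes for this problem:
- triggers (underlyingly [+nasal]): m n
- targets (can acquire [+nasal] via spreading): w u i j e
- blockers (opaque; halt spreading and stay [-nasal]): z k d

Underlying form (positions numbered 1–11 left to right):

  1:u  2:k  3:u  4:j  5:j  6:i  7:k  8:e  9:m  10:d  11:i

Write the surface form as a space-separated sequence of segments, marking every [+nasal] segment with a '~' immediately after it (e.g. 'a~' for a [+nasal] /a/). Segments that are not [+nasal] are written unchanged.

From /m/ at 9 leftward: 8 /e/ → [+nasal]; 7 /k/ blocks.
Targets with no active source: positions 1 3 4 5 6 11 stay [-nasal].
[+nasal] positions on the surface: 8 9.

u k u j j i k e~ m~ d i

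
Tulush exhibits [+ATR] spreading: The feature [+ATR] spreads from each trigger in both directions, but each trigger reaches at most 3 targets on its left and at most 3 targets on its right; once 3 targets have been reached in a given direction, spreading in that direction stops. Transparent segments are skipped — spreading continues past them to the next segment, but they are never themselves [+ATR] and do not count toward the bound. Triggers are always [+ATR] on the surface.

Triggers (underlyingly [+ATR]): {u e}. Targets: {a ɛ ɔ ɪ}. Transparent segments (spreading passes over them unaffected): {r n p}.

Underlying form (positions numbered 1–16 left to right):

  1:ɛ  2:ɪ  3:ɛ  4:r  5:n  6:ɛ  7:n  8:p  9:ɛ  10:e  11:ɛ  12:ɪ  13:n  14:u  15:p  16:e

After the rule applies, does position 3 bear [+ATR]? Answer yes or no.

yes

From /e/ at 10 rightward: 11 /ɛ/ → [+ATR]; 12 /ɪ/ → [+ATR]; 13 /n/ transparent; 14 /u/ is itself a trigger — this domain ends here.
From /e/ at 10 leftward: 9 /ɛ/ → [+ATR]; 8 /p/ transparent; 7 /n/ transparent; 6 /ɛ/ → [+ATR]; 5 /n/ transparent; 4 /r/ transparent; 3 /ɛ/ → [+ATR]; bound reached.
From /u/ at 14 rightward: 15 /p/ transparent; 16 /e/ is itself a trigger — this domain ends here.
From /u/ at 14 leftward: 13 /n/ transparent; 12 /ɪ/ → [+ATR]; 11 /ɛ/ → [+ATR]; 10 /e/ is itself a trigger — this domain ends here.
From /e/ at 16 rightward: word edge.
From /e/ at 16 leftward: 15 /p/ transparent; 14 /u/ is itself a trigger — this domain ends here.
Targets with no active source: positions 1 2 stay [-ATR].
[+ATR] positions on the surface: 3 6 9 10 11 12 14 16.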